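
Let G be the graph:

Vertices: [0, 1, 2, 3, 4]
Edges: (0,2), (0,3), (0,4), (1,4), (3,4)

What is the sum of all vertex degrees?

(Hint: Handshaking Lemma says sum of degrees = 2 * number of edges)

Count edges: 5 edges.
By Handshaking Lemma: sum of degrees = 2 * 5 = 10.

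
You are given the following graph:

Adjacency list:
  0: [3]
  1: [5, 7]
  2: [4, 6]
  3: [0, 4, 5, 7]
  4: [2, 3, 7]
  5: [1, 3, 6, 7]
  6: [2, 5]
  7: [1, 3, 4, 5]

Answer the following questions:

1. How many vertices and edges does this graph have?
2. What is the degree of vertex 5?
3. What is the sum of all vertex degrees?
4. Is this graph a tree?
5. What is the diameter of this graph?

Count: 8 vertices, 11 edges.
Vertex 5 has neighbors [1, 3, 6, 7], degree = 4.
Handshaking lemma: 2 * 11 = 22.
A tree on 8 vertices has 7 edges. This graph has 11 edges (4 extra). Not a tree.
Diameter (longest shortest path) = 3.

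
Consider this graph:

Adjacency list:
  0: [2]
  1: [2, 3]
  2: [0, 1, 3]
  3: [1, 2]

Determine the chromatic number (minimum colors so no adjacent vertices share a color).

The graph has a maximum clique of size 3 (lower bound on chromatic number).
A valid 3-coloring: {0: 1, 1: 1, 2: 0, 3: 2}.
Chromatic number = 3.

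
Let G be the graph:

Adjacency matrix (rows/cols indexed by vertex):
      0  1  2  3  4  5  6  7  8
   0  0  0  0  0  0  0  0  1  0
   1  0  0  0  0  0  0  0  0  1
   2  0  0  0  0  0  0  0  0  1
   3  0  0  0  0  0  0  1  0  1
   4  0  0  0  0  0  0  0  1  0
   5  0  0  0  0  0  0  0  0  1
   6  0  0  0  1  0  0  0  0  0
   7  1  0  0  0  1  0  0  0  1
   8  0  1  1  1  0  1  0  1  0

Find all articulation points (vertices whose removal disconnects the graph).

An articulation point is a vertex whose removal disconnects the graph.
Articulation points: [3, 7, 8]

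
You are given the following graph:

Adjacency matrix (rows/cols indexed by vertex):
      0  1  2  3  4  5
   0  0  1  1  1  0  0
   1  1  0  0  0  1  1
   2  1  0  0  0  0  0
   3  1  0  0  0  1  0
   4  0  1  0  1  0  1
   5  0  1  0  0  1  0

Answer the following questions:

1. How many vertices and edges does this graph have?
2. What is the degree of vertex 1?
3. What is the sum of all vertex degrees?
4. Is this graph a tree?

Count: 6 vertices, 7 edges.
Vertex 1 has neighbors [0, 4, 5], degree = 3.
Handshaking lemma: 2 * 7 = 14.
A tree on 6 vertices has 5 edges. This graph has 7 edges (2 extra). Not a tree.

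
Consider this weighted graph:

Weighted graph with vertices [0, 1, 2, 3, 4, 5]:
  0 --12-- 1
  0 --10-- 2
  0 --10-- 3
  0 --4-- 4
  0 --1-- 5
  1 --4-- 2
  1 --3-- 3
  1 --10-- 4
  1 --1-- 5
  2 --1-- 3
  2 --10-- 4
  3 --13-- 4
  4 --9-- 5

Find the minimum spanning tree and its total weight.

Applying Kruskal's algorithm (sort edges by weight, add if no cycle):
  Add (0,5) w=1
  Add (1,5) w=1
  Add (2,3) w=1
  Add (1,3) w=3
  Add (0,4) w=4
  Skip (1,2) w=4 (creates cycle)
  Skip (4,5) w=9 (creates cycle)
  Skip (0,3) w=10 (creates cycle)
  Skip (0,2) w=10 (creates cycle)
  Skip (1,4) w=10 (creates cycle)
  Skip (2,4) w=10 (creates cycle)
  Skip (0,1) w=12 (creates cycle)
  Skip (3,4) w=13 (creates cycle)
MST weight = 10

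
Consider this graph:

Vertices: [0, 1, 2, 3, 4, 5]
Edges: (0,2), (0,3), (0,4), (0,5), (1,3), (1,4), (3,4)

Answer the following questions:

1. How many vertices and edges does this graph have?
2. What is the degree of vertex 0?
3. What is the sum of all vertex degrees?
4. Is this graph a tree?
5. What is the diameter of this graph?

Count: 6 vertices, 7 edges.
Vertex 0 has neighbors [2, 3, 4, 5], degree = 4.
Handshaking lemma: 2 * 7 = 14.
A tree on 6 vertices has 5 edges. This graph has 7 edges (2 extra). Not a tree.
Diameter (longest shortest path) = 3.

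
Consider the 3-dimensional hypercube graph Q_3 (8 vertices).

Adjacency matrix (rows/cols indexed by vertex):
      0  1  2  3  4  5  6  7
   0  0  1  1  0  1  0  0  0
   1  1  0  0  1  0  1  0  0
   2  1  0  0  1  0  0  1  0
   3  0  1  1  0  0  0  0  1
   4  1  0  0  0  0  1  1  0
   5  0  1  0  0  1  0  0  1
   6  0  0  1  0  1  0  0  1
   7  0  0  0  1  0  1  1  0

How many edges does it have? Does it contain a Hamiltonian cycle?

Q_3 has 8 * 3 / 2 = 12 edges.
Q_3 (d >= 2) always has a Hamiltonian cycle: a 3-bit cyclic Gray code visits every vertex exactly once and returns to the start.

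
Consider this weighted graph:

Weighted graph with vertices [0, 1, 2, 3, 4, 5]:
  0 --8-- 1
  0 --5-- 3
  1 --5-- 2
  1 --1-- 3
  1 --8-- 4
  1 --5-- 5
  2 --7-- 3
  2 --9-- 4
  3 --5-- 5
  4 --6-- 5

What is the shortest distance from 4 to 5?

Using Dijkstra's algorithm from vertex 4:
Shortest path: 4 -> 5
Total weight: 6 = 6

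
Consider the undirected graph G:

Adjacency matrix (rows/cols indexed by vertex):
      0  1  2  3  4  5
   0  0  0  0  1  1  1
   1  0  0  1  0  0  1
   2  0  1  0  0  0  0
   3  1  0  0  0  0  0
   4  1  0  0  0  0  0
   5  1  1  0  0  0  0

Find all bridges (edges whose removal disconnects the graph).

A bridge is an edge whose removal increases the number of connected components.
Bridges found: (0,3), (0,4), (0,5), (1,2), (1,5)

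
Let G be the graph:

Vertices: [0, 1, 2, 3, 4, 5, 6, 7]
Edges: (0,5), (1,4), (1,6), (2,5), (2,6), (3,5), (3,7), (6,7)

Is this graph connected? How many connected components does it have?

Checking connectivity: the graph has 1 connected component(s).
All vertices are reachable from each other. The graph IS connected.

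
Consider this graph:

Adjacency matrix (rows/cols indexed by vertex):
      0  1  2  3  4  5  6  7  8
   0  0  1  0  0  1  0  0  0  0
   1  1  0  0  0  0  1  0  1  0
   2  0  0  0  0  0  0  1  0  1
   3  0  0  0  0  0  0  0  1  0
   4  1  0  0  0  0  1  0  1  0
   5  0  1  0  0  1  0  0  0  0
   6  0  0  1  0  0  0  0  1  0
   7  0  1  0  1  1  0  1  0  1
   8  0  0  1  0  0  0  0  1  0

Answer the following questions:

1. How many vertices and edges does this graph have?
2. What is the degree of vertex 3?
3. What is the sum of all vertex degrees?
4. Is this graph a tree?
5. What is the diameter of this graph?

Count: 9 vertices, 11 edges.
Vertex 3 has neighbors [7], degree = 1.
Handshaking lemma: 2 * 11 = 22.
A tree on 9 vertices has 8 edges. This graph has 11 edges (3 extra). Not a tree.
Diameter (longest shortest path) = 4.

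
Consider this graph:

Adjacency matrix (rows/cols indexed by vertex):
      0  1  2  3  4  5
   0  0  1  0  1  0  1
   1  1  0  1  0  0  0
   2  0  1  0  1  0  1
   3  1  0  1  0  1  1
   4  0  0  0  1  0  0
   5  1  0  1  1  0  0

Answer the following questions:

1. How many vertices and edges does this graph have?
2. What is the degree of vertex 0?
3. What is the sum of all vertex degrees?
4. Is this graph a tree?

Count: 6 vertices, 8 edges.
Vertex 0 has neighbors [1, 3, 5], degree = 3.
Handshaking lemma: 2 * 8 = 16.
A tree on 6 vertices has 5 edges. This graph has 8 edges (3 extra). Not a tree.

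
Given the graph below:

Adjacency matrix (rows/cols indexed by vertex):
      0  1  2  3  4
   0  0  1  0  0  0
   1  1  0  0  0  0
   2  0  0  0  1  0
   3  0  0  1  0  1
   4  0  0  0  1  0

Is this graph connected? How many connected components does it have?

Checking connectivity: the graph has 2 connected component(s).
Components: [[0, 1], [2, 3, 4]]. The graph is NOT connected.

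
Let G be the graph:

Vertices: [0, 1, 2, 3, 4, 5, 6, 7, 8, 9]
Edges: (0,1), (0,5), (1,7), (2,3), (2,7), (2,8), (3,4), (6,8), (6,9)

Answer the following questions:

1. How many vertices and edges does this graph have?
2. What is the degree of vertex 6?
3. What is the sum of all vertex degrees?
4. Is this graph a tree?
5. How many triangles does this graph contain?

Count: 10 vertices, 9 edges.
Vertex 6 has neighbors [8, 9], degree = 2.
Handshaking lemma: 2 * 9 = 18.
A graph is a tree iff it is connected and has exactly n-1 edges. This graph is connected (all 10 vertices in one component) and has 10-1 = 9 edges. It is a tree.
Number of triangles = 0.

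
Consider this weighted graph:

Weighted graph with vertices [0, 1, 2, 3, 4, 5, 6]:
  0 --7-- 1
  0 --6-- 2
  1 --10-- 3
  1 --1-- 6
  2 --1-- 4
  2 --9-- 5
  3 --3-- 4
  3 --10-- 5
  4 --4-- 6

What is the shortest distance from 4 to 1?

Using Dijkstra's algorithm from vertex 4:
Shortest path: 4 -> 6 -> 1
Total weight: 4 + 1 = 5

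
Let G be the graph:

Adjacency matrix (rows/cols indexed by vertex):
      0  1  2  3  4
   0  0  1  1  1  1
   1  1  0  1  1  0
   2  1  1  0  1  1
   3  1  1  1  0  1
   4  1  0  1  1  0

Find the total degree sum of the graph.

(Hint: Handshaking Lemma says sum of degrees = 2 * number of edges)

Count edges: 9 edges.
By Handshaking Lemma: sum of degrees = 2 * 9 = 18.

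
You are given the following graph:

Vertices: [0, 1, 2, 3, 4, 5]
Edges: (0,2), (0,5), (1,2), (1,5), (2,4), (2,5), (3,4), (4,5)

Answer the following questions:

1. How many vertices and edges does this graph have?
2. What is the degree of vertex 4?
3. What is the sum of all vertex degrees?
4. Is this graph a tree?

Count: 6 vertices, 8 edges.
Vertex 4 has neighbors [2, 3, 5], degree = 3.
Handshaking lemma: 2 * 8 = 16.
A tree on 6 vertices has 5 edges. This graph has 8 edges (3 extra). Not a tree.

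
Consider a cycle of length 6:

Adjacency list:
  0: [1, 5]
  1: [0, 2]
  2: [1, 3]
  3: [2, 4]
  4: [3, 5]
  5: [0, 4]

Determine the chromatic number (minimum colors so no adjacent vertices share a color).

This is an even cycle (C_6). Even cycles are bipartite.
Chromatic number = 2.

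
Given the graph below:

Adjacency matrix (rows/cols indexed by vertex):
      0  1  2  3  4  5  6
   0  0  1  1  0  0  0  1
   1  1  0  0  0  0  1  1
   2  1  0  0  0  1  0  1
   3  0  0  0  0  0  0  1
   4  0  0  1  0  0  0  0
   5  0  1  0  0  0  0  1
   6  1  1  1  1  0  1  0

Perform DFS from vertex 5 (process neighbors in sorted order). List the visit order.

DFS from vertex 5 (neighbors processed in ascending order):
Visit order: 5, 1, 0, 2, 4, 6, 3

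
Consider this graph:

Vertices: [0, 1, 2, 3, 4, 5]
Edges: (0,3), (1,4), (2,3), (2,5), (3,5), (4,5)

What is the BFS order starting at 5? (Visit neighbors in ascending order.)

BFS from vertex 5 (neighbors processed in ascending order):
Visit order: 5, 2, 3, 4, 0, 1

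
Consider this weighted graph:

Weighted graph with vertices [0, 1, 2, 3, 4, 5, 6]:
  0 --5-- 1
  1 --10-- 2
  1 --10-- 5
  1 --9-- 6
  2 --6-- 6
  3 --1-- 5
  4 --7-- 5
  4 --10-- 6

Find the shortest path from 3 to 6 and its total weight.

Using Dijkstra's algorithm from vertex 3:
Shortest path: 3 -> 5 -> 4 -> 6
Total weight: 1 + 7 + 10 = 18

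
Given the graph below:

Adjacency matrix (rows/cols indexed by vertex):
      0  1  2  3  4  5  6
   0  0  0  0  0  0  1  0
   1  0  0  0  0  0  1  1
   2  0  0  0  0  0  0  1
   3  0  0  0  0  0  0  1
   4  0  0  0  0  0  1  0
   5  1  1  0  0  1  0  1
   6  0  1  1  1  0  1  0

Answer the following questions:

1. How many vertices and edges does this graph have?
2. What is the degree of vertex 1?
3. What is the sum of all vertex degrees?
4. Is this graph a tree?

Count: 7 vertices, 7 edges.
Vertex 1 has neighbors [5, 6], degree = 2.
Handshaking lemma: 2 * 7 = 14.
A tree on 7 vertices has 6 edges. This graph has 7 edges (1 extra). Not a tree.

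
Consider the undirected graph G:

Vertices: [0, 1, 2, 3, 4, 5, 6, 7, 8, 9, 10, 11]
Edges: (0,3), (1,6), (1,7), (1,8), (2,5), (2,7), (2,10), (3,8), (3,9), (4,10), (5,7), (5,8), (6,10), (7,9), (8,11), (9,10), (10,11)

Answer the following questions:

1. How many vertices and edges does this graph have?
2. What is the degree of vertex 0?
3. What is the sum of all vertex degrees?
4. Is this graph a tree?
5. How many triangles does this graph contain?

Count: 12 vertices, 17 edges.
Vertex 0 has neighbors [3], degree = 1.
Handshaking lemma: 2 * 17 = 34.
A tree on 12 vertices has 11 edges. This graph has 17 edges (6 extra). Not a tree.
Number of triangles = 1.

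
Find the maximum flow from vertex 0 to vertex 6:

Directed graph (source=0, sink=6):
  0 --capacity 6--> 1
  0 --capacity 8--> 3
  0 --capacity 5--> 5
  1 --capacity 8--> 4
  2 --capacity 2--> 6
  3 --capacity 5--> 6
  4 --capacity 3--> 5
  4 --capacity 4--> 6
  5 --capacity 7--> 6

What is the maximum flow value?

Computing max flow:
  Flow on (0->1): 6/6
  Flow on (0->3): 5/8
  Flow on (0->5): 5/5
  Flow on (1->4): 6/8
  Flow on (3->6): 5/5
  Flow on (4->5): 2/3
  Flow on (4->6): 4/4
  Flow on (5->6): 7/7
Maximum flow = 16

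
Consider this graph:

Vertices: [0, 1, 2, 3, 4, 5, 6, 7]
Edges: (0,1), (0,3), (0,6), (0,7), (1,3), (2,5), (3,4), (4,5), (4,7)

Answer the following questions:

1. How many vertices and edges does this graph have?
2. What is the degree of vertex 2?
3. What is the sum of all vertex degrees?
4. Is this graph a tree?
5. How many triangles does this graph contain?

Count: 8 vertices, 9 edges.
Vertex 2 has neighbors [5], degree = 1.
Handshaking lemma: 2 * 9 = 18.
A tree on 8 vertices has 7 edges. This graph has 9 edges (2 extra). Not a tree.
Number of triangles = 1.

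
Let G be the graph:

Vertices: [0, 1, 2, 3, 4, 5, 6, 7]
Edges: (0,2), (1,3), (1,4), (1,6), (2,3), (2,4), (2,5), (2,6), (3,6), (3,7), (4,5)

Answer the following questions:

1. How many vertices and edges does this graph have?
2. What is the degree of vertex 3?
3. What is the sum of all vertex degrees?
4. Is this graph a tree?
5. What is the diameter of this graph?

Count: 8 vertices, 11 edges.
Vertex 3 has neighbors [1, 2, 6, 7], degree = 4.
Handshaking lemma: 2 * 11 = 22.
A tree on 8 vertices has 7 edges. This graph has 11 edges (4 extra). Not a tree.
Diameter (longest shortest path) = 3.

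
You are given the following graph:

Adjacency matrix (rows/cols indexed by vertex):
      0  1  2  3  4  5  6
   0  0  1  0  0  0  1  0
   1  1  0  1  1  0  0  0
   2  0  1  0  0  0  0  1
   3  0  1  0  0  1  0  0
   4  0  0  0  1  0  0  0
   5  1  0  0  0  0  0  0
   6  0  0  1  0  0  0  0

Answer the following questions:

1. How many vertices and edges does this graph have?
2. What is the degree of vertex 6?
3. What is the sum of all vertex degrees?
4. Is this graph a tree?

Count: 7 vertices, 6 edges.
Vertex 6 has neighbors [2], degree = 1.
Handshaking lemma: 2 * 6 = 12.
A graph is a tree iff it is connected and has exactly n-1 edges. This graph is connected (all 7 vertices in one component) and has 7-1 = 6 edges. It is a tree.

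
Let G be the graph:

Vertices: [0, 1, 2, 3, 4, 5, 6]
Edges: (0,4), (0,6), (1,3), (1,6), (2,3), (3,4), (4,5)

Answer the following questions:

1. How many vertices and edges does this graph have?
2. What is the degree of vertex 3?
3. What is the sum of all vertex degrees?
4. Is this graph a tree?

Count: 7 vertices, 7 edges.
Vertex 3 has neighbors [1, 2, 4], degree = 3.
Handshaking lemma: 2 * 7 = 14.
A tree on 7 vertices has 6 edges. This graph has 7 edges (1 extra). Not a tree.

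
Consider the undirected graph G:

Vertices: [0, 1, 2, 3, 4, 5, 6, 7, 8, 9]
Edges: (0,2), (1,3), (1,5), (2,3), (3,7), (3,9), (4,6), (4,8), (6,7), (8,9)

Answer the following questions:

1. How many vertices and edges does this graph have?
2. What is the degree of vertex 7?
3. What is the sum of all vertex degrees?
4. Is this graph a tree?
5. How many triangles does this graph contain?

Count: 10 vertices, 10 edges.
Vertex 7 has neighbors [3, 6], degree = 2.
Handshaking lemma: 2 * 10 = 20.
A tree on 10 vertices has 9 edges. This graph has 10 edges (1 extra). Not a tree.
Number of triangles = 0.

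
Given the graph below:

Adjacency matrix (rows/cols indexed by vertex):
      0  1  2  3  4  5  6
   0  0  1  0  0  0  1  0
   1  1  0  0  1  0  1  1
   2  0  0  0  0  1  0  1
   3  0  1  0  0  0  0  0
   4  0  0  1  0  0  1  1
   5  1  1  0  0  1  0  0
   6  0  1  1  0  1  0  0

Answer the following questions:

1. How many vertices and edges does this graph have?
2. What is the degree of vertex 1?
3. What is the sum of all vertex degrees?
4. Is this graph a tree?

Count: 7 vertices, 9 edges.
Vertex 1 has neighbors [0, 3, 5, 6], degree = 4.
Handshaking lemma: 2 * 9 = 18.
A tree on 7 vertices has 6 edges. This graph has 9 edges (3 extra). Not a tree.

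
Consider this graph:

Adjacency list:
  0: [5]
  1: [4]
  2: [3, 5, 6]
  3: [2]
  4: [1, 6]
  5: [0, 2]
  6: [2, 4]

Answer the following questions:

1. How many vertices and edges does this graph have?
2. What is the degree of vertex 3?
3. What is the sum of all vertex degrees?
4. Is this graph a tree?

Count: 7 vertices, 6 edges.
Vertex 3 has neighbors [2], degree = 1.
Handshaking lemma: 2 * 6 = 12.
A graph is a tree iff it is connected and has exactly n-1 edges. This graph is connected (all 7 vertices in one component) and has 7-1 = 6 edges. It is a tree.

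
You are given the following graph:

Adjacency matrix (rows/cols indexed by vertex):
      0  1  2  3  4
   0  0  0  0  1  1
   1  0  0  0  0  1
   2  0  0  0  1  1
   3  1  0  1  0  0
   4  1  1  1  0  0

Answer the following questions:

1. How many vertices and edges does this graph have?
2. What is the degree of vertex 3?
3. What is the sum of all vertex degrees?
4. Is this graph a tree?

Count: 5 vertices, 5 edges.
Vertex 3 has neighbors [0, 2], degree = 2.
Handshaking lemma: 2 * 5 = 10.
A tree on 5 vertices has 4 edges. This graph has 5 edges (1 extra). Not a tree.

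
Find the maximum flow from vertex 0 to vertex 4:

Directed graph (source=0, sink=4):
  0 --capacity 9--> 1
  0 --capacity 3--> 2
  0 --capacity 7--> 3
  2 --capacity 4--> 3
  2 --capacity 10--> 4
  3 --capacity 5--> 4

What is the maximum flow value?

Computing max flow:
  Flow on (0->2): 3/3
  Flow on (0->3): 5/7
  Flow on (2->4): 3/10
  Flow on (3->4): 5/5
Maximum flow = 8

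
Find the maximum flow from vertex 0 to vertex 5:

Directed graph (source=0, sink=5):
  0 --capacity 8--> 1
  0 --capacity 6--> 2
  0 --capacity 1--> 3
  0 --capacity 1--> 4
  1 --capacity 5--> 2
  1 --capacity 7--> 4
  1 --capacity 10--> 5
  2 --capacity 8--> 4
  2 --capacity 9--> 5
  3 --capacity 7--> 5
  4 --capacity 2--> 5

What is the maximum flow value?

Computing max flow:
  Flow on (0->1): 8/8
  Flow on (0->2): 6/6
  Flow on (0->3): 1/1
  Flow on (0->4): 1/1
  Flow on (1->5): 8/10
  Flow on (2->5): 6/9
  Flow on (3->5): 1/7
  Flow on (4->5): 1/2
Maximum flow = 16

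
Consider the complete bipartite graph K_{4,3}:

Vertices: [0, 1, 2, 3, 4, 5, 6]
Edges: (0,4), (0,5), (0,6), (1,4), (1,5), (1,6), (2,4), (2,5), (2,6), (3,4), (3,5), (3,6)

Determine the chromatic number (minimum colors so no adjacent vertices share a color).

K_{4,3} is bipartite: vertices split into two independent sets of size 4 and 3.
Color one set 0, the other 1. No adjacent vertices share a color.
Chromatic number = 2.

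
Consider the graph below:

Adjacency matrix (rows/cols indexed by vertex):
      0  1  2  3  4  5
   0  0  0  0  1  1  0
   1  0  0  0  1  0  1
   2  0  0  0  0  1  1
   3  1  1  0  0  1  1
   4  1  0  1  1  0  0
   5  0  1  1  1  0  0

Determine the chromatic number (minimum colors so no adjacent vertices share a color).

The graph has a maximum clique of size 3 (lower bound on chromatic number).
A valid 3-coloring: {0: 2, 1: 2, 2: 0, 3: 0, 4: 1, 5: 1}.
Chromatic number = 3.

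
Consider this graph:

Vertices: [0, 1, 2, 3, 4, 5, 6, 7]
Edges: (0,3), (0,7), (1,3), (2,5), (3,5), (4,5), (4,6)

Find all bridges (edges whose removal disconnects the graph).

A bridge is an edge whose removal increases the number of connected components.
Bridges found: (0,3), (0,7), (1,3), (2,5), (3,5), (4,5), (4,6)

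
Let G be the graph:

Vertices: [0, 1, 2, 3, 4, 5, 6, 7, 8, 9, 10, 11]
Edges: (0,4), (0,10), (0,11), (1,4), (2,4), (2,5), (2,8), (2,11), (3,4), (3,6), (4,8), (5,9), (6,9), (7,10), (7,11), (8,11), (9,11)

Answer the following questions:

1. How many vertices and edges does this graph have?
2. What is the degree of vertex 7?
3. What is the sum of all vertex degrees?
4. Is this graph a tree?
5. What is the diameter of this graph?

Count: 12 vertices, 17 edges.
Vertex 7 has neighbors [10, 11], degree = 2.
Handshaking lemma: 2 * 17 = 34.
A tree on 12 vertices has 11 edges. This graph has 17 edges (6 extra). Not a tree.
Diameter (longest shortest path) = 4.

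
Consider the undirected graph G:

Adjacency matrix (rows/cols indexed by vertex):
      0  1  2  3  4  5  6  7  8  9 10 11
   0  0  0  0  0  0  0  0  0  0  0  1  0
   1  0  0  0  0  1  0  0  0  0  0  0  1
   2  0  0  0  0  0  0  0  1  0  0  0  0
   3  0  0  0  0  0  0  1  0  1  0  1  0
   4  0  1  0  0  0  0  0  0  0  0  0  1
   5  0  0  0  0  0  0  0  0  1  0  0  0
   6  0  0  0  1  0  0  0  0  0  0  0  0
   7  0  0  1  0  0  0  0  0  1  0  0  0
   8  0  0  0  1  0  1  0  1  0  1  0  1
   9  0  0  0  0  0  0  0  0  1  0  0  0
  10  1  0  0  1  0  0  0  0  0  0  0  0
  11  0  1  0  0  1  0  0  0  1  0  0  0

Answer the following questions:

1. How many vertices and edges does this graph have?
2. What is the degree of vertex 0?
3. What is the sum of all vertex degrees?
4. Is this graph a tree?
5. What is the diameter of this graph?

Count: 12 vertices, 12 edges.
Vertex 0 has neighbors [10], degree = 1.
Handshaking lemma: 2 * 12 = 24.
A tree on 12 vertices has 11 edges. This graph has 12 edges (1 extra). Not a tree.
Diameter (longest shortest path) = 5.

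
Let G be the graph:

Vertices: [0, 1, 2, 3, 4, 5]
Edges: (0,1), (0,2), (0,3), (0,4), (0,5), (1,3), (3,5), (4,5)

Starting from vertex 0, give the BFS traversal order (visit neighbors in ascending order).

BFS from vertex 0 (neighbors processed in ascending order):
Visit order: 0, 1, 2, 3, 4, 5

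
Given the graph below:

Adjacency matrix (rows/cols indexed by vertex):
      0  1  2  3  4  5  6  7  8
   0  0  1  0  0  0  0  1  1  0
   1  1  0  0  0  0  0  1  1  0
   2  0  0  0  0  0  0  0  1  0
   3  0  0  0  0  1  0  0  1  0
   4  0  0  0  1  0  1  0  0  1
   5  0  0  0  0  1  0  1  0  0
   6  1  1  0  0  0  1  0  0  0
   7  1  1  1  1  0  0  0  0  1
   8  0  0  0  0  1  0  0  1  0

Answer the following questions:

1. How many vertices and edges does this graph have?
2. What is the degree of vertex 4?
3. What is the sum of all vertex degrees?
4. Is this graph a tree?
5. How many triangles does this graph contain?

Count: 9 vertices, 12 edges.
Vertex 4 has neighbors [3, 5, 8], degree = 3.
Handshaking lemma: 2 * 12 = 24.
A tree on 9 vertices has 8 edges. This graph has 12 edges (4 extra). Not a tree.
Number of triangles = 2.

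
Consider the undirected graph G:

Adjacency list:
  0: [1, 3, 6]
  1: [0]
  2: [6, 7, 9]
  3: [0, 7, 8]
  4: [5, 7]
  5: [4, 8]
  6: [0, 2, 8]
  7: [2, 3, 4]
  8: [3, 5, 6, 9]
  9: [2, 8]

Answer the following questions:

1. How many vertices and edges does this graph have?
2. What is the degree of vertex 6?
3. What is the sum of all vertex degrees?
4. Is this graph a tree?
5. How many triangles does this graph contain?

Count: 10 vertices, 13 edges.
Vertex 6 has neighbors [0, 2, 8], degree = 3.
Handshaking lemma: 2 * 13 = 26.
A tree on 10 vertices has 9 edges. This graph has 13 edges (4 extra). Not a tree.
Number of triangles = 0.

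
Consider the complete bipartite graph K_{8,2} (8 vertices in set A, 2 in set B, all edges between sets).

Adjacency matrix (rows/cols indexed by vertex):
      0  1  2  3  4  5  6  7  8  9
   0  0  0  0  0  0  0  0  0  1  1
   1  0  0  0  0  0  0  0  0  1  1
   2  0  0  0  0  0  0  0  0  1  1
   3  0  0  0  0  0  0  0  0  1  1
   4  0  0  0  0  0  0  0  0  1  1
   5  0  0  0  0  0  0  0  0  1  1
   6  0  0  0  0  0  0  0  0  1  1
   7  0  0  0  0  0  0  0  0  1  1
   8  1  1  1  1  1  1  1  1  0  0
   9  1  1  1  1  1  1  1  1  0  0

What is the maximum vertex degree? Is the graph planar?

Set-A vertices have degree 2; set-B vertices have degree 8. Maximum degree = max(8,2) = 8.
min(8,2) <= 2, so K_{8,2} avoids a K_{3,3} subdivision and is planar.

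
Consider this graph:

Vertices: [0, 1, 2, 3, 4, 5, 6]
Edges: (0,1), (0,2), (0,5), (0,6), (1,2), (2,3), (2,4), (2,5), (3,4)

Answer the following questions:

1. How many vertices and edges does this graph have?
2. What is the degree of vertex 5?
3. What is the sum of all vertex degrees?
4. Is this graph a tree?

Count: 7 vertices, 9 edges.
Vertex 5 has neighbors [0, 2], degree = 2.
Handshaking lemma: 2 * 9 = 18.
A tree on 7 vertices has 6 edges. This graph has 9 edges (3 extra). Not a tree.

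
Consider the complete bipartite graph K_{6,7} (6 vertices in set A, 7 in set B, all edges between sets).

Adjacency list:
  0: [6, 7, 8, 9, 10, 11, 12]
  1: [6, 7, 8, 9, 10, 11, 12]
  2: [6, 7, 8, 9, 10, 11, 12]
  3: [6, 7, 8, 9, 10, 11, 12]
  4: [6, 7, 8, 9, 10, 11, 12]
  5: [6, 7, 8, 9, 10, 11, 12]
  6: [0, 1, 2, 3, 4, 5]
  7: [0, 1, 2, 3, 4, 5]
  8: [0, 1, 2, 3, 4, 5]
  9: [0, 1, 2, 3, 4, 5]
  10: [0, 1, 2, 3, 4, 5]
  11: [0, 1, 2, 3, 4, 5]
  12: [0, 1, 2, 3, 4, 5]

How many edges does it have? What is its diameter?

K_{6,7} has 6 * 7 = 42 edges.
Any vertex reaches any opposite-side vertex in 1 step; same-side vertices reach in 2 steps via any opposite-side vertex.
Diameter = 2.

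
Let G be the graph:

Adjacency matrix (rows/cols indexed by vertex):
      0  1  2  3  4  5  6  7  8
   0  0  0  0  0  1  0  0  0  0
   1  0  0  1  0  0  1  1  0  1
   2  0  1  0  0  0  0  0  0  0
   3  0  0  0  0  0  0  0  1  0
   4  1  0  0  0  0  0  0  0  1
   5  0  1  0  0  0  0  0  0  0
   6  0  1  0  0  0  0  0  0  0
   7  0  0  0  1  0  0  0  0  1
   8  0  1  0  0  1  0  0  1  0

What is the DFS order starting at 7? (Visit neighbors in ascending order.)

DFS from vertex 7 (neighbors processed in ascending order):
Visit order: 7, 3, 8, 1, 2, 5, 6, 4, 0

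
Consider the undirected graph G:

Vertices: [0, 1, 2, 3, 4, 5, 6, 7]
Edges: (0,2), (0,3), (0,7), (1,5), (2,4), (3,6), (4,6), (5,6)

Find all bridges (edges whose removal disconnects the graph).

A bridge is an edge whose removal increases the number of connected components.
Bridges found: (0,7), (1,5), (5,6)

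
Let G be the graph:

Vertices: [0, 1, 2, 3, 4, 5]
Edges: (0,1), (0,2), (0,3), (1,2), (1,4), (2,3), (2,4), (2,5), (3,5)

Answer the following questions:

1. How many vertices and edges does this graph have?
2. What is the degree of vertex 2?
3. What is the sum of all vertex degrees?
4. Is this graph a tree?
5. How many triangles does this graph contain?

Count: 6 vertices, 9 edges.
Vertex 2 has neighbors [0, 1, 3, 4, 5], degree = 5.
Handshaking lemma: 2 * 9 = 18.
A tree on 6 vertices has 5 edges. This graph has 9 edges (4 extra). Not a tree.
Number of triangles = 4.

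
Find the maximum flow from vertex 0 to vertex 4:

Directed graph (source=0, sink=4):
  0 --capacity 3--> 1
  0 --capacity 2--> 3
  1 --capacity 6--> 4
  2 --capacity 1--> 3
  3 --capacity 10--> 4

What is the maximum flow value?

Computing max flow:
  Flow on (0->1): 3/3
  Flow on (0->3): 2/2
  Flow on (1->4): 3/6
  Flow on (3->4): 2/10
Maximum flow = 5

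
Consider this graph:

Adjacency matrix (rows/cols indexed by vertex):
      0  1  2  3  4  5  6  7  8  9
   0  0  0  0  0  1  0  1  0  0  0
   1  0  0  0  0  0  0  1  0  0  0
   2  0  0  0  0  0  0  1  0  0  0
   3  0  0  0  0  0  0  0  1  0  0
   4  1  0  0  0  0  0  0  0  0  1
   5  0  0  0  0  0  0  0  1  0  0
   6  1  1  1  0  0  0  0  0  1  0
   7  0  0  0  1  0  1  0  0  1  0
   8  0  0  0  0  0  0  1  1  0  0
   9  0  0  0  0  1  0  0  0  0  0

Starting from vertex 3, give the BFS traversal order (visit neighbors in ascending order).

BFS from vertex 3 (neighbors processed in ascending order):
Visit order: 3, 7, 5, 8, 6, 0, 1, 2, 4, 9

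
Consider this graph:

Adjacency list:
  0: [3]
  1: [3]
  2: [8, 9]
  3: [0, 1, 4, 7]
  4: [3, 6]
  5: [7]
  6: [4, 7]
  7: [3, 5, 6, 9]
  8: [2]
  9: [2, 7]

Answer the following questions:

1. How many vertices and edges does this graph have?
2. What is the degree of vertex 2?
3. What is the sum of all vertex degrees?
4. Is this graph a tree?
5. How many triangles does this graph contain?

Count: 10 vertices, 10 edges.
Vertex 2 has neighbors [8, 9], degree = 2.
Handshaking lemma: 2 * 10 = 20.
A tree on 10 vertices has 9 edges. This graph has 10 edges (1 extra). Not a tree.
Number of triangles = 0.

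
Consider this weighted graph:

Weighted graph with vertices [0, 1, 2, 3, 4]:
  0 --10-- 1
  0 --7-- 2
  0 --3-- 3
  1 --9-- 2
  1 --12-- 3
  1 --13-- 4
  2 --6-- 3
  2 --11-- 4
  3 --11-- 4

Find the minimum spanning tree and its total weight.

Applying Kruskal's algorithm (sort edges by weight, add if no cycle):
  Add (0,3) w=3
  Add (2,3) w=6
  Skip (0,2) w=7 (creates cycle)
  Add (1,2) w=9
  Skip (0,1) w=10 (creates cycle)
  Add (2,4) w=11
  Skip (3,4) w=11 (creates cycle)
  Skip (1,3) w=12 (creates cycle)
  Skip (1,4) w=13 (creates cycle)
MST weight = 29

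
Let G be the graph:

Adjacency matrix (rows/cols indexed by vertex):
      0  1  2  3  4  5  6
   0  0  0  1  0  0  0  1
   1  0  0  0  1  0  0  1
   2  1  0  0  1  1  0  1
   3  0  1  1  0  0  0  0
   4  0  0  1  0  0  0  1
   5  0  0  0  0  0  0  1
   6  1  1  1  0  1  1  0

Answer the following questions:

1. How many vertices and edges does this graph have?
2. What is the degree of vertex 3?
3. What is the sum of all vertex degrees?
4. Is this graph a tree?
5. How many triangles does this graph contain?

Count: 7 vertices, 9 edges.
Vertex 3 has neighbors [1, 2], degree = 2.
Handshaking lemma: 2 * 9 = 18.
A tree on 7 vertices has 6 edges. This graph has 9 edges (3 extra). Not a tree.
Number of triangles = 2.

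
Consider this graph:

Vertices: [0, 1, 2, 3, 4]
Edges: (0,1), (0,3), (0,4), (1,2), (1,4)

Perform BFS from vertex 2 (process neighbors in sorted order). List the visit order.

BFS from vertex 2 (neighbors processed in ascending order):
Visit order: 2, 1, 0, 4, 3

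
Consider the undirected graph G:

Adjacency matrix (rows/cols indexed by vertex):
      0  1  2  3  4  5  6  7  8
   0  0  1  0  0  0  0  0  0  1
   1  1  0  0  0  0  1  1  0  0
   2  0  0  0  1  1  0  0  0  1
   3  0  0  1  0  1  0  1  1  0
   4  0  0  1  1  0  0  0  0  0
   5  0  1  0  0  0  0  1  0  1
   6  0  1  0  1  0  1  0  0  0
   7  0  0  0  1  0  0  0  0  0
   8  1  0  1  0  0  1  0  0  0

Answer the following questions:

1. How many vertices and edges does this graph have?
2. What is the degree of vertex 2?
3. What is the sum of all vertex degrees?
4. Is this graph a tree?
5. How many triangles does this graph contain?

Count: 9 vertices, 12 edges.
Vertex 2 has neighbors [3, 4, 8], degree = 3.
Handshaking lemma: 2 * 12 = 24.
A tree on 9 vertices has 8 edges. This graph has 12 edges (4 extra). Not a tree.
Number of triangles = 2.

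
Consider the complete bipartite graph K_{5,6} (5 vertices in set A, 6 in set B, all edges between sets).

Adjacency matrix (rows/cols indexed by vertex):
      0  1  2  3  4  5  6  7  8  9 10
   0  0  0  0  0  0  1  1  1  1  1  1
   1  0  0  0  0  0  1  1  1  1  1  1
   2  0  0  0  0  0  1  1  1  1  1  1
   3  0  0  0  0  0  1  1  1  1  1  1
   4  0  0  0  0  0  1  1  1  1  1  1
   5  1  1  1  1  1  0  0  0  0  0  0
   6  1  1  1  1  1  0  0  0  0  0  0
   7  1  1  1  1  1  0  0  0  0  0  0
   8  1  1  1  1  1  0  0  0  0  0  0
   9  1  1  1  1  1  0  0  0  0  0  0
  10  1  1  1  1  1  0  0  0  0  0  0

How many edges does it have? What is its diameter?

K_{5,6} has 5 * 6 = 30 edges.
Any vertex reaches any opposite-side vertex in 1 step; same-side vertices reach in 2 steps via any opposite-side vertex.
Diameter = 2.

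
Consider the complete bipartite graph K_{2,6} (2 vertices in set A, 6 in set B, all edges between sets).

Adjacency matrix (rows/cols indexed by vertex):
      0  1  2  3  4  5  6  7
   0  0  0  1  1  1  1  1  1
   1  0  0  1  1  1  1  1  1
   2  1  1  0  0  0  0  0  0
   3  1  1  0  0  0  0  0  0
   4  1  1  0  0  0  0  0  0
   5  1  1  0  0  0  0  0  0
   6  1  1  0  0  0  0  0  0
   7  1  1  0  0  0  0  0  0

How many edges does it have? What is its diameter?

K_{2,6} has 2 * 6 = 12 edges.
Any vertex reaches any opposite-side vertex in 1 step; same-side vertices reach in 2 steps via any opposite-side vertex.
Diameter = 2.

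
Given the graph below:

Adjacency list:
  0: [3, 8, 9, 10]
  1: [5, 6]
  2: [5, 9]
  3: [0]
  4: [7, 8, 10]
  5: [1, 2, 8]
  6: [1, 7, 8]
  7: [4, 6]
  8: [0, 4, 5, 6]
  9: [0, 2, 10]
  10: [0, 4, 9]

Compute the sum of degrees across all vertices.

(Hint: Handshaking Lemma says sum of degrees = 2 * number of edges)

Count edges: 15 edges.
By Handshaking Lemma: sum of degrees = 2 * 15 = 30.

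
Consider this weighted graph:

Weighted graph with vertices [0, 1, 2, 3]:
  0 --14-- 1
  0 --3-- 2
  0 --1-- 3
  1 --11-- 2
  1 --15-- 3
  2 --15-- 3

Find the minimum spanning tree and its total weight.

Applying Kruskal's algorithm (sort edges by weight, add if no cycle):
  Add (0,3) w=1
  Add (0,2) w=3
  Add (1,2) w=11
  Skip (0,1) w=14 (creates cycle)
  Skip (1,3) w=15 (creates cycle)
  Skip (2,3) w=15 (creates cycle)
MST weight = 15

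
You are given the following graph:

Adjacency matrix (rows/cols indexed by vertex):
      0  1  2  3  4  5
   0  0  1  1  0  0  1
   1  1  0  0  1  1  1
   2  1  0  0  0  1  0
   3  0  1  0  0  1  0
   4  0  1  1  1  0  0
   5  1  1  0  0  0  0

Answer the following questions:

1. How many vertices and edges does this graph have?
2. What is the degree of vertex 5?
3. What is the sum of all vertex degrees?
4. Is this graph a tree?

Count: 6 vertices, 8 edges.
Vertex 5 has neighbors [0, 1], degree = 2.
Handshaking lemma: 2 * 8 = 16.
A tree on 6 vertices has 5 edges. This graph has 8 edges (3 extra). Not a tree.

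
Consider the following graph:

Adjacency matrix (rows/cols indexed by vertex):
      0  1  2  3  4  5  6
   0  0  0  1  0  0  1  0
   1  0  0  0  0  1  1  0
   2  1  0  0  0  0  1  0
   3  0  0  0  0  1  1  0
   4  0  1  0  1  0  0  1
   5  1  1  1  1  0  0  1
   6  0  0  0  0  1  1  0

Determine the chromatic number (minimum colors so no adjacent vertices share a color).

The graph has a maximum clique of size 3 (lower bound on chromatic number).
A valid 3-coloring: {0: 1, 1: 1, 2: 2, 3: 1, 4: 0, 5: 0, 6: 1}.
Chromatic number = 3.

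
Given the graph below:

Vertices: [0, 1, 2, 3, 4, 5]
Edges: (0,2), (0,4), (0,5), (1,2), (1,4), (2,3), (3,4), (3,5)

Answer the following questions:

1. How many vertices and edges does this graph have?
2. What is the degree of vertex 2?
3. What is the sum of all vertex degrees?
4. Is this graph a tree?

Count: 6 vertices, 8 edges.
Vertex 2 has neighbors [0, 1, 3], degree = 3.
Handshaking lemma: 2 * 8 = 16.
A tree on 6 vertices has 5 edges. This graph has 8 edges (3 extra). Not a tree.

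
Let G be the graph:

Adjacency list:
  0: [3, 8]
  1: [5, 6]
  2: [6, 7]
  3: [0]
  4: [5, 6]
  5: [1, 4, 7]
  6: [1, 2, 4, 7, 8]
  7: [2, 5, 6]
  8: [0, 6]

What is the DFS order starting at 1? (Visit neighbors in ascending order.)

DFS from vertex 1 (neighbors processed in ascending order):
Visit order: 1, 5, 4, 6, 2, 7, 8, 0, 3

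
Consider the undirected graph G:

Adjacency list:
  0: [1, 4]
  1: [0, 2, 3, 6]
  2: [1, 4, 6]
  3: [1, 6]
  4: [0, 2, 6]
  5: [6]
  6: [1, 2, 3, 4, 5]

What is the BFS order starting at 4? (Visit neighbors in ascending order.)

BFS from vertex 4 (neighbors processed in ascending order):
Visit order: 4, 0, 2, 6, 1, 3, 5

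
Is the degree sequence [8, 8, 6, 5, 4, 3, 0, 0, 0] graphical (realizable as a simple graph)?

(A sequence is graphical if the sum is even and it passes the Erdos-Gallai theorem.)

Sum of degrees = 34. Sum is even but fails Erdos-Gallai. The sequence is NOT graphical.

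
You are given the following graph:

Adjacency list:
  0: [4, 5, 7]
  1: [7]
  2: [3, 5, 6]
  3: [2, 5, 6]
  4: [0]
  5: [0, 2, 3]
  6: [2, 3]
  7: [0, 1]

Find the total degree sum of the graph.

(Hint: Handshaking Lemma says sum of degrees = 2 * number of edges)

Count edges: 9 edges.
By Handshaking Lemma: sum of degrees = 2 * 9 = 18.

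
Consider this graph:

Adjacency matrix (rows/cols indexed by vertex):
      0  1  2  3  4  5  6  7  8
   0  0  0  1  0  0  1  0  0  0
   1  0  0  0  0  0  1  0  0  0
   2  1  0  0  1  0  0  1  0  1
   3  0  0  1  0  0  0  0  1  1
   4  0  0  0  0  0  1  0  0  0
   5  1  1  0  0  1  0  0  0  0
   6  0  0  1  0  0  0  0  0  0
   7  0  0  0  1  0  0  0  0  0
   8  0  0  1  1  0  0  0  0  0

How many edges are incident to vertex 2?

Vertex 2 has neighbors [0, 3, 6, 8], so deg(2) = 4.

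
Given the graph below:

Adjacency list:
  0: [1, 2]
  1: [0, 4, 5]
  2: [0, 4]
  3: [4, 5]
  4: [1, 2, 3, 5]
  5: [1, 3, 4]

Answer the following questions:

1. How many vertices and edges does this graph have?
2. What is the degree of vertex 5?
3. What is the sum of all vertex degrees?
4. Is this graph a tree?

Count: 6 vertices, 8 edges.
Vertex 5 has neighbors [1, 3, 4], degree = 3.
Handshaking lemma: 2 * 8 = 16.
A tree on 6 vertices has 5 edges. This graph has 8 edges (3 extra). Not a tree.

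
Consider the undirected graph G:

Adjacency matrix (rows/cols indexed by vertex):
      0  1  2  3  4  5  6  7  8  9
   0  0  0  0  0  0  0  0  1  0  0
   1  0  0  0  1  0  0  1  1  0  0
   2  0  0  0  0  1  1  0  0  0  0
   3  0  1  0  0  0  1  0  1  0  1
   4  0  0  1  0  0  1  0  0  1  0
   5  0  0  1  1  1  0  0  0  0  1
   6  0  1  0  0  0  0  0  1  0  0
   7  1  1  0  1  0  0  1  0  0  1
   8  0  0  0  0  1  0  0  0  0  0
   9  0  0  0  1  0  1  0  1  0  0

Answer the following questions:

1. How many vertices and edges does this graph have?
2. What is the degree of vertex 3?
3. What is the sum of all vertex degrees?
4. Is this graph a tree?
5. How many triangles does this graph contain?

Count: 10 vertices, 14 edges.
Vertex 3 has neighbors [1, 5, 7, 9], degree = 4.
Handshaking lemma: 2 * 14 = 28.
A tree on 10 vertices has 9 edges. This graph has 14 edges (5 extra). Not a tree.
Number of triangles = 5.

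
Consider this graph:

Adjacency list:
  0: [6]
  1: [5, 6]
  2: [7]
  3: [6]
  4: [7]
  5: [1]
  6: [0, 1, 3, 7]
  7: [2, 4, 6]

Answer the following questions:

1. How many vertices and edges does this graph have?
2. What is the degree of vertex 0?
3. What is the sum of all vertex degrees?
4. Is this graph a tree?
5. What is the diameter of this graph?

Count: 8 vertices, 7 edges.
Vertex 0 has neighbors [6], degree = 1.
Handshaking lemma: 2 * 7 = 14.
A graph is a tree iff it is connected and has exactly n-1 edges. This graph is connected (all 8 vertices in one component) and has 8-1 = 7 edges. It is a tree.
Diameter (longest shortest path) = 4.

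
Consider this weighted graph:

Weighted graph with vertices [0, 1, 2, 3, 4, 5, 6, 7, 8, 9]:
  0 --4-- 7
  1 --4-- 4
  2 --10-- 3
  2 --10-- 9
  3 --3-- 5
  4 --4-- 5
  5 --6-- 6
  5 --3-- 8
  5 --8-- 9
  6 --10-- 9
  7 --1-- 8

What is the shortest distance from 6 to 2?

Using Dijkstra's algorithm from vertex 6:
Shortest path: 6 -> 5 -> 3 -> 2
Total weight: 6 + 3 + 10 = 19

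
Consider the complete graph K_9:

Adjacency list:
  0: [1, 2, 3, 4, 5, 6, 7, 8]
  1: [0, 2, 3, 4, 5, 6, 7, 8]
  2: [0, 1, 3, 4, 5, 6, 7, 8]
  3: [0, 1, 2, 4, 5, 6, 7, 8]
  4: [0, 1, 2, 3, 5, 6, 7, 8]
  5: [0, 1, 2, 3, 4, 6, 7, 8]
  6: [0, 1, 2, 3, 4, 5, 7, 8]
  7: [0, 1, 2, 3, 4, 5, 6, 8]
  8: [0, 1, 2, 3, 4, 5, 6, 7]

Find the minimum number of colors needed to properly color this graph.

In K_9, every vertex is adjacent to every other vertex.
Each vertex needs a unique color.
Chromatic number = 9.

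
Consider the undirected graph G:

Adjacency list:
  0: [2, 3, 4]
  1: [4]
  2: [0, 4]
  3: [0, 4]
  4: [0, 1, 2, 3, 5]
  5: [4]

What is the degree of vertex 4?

Vertex 4 has neighbors [0, 1, 2, 3, 5], so deg(4) = 5.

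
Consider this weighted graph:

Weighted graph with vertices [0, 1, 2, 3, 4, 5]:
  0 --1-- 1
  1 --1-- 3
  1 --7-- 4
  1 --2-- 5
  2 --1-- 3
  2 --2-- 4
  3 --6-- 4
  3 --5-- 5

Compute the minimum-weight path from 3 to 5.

Using Dijkstra's algorithm from vertex 3:
Shortest path: 3 -> 1 -> 5
Total weight: 1 + 2 = 3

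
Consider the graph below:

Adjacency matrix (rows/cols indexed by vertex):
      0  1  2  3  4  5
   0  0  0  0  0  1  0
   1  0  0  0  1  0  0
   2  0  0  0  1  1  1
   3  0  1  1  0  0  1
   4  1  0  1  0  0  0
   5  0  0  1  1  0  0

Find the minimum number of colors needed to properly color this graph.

The graph has a maximum clique of size 3 (lower bound on chromatic number).
A valid 3-coloring: {0: 0, 1: 0, 2: 0, 3: 1, 4: 1, 5: 2}.
Chromatic number = 3.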